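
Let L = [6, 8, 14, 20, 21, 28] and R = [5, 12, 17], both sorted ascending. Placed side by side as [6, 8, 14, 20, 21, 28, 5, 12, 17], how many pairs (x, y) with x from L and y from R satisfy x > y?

13

Take each right-half value and tally the left-half values above it:
r = 5: 6, 8, 14, 20, 21, 28 → 6
r = 12: 14, 20, 21, 28 → 4
r = 17: 20, 21, 28 → 3
Cross-inversions: 6 + 4 + 3 = 13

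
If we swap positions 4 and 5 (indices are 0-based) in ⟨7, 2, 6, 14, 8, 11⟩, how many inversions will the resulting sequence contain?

Inversions: 5

Positions 4 and 5 hold 8 and 11; after swapping, the array is [7, 2, 6, 14, 11, 8].
For each element, count later entries that are smaller:
7 → 2, 6 → 2
2 → none → 0
6 → none → 0
14 → 11, 8 → 2
11 → 8 → 1
8 → none → 0
Sum: 2 + 0 + 0 + 2 + 1 + 0 = 5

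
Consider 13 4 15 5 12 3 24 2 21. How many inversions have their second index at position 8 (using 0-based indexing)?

1

The element at index 8 is 21.
Elements before it: 13, 4, 15, 5, 12, 3, 24, 2
Those larger than 21: 24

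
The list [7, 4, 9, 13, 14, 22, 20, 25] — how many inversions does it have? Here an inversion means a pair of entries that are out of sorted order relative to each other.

2 out-of-order pairs

Element-by-element contributions:
7: 1
4: 0
9: 0
13: 0
14: 0
22: 1
20: 0
25: 0
Sum: 1 + 0 + 0 + 0 + 0 + 1 + 0 + 0 = 2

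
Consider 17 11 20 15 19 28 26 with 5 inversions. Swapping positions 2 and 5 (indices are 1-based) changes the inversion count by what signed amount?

+3

Positions 2 and 5 hold 11 and 19; after swapping, the array is [17, 19, 20, 15, 11, 28, 26].
Sweep left to right; for each value list the smaller values that follow it:
17 → 15, 11 → 2
19 → 15, 11 → 2
20 → 15, 11 → 2
15 → 11 → 1
11 → none → 0
28 → 26 → 1
26 → none → 0
Sum: 2 + 2 + 2 + 1 + 0 + 1 + 0 = 8
Change: 8 − 5 = +3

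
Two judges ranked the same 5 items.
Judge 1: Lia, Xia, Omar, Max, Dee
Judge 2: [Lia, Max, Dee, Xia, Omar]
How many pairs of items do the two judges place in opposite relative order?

4

Assign each item its position (1..5) in the first ordering, then rewrite the second ordering as that position sequence:
positions: Lia→1, Xia→2, Omar→3, Max→4, Dee→5
second ordering as positions: [1, 4, 5, 2, 3]
Discordant pairs = inversions in this position sequence.
1: 0
4: 2, 3 → 2
5: 2, 3 → 2
2: 0
3: 0
Total: 0 + 2 + 2 + 0 + 0 = 4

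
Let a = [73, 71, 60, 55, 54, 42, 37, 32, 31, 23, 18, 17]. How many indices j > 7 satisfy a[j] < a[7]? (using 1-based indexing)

5

The element at index 7 is 37.
Elements after it: 32, 31, 23, 18, 17
Those smaller than 37: 32, 31, 23, 18, 17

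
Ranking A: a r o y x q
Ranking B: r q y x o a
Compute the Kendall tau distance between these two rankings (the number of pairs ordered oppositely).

10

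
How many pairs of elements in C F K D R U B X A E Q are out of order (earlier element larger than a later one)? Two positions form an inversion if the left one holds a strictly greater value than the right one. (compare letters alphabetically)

Count, for each position, how many later elements it exceeds:
C → B, A → 2
F → D, B, A, E → 4
K → D, B, A, E → 4
D → B, A → 2
R → B, A, E, Q → 4
U → B, A, E, Q → 4
B → A → 1
X → A, E, Q → 3
A → none → 0
E → none → 0
Q → none → 0
Sum: 2 + 4 + 4 + 2 + 4 + 4 + 1 + 3 + 0 + 0 + 0 = 24

24 inversions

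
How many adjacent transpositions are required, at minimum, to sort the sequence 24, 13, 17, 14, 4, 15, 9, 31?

15 adjacent swaps

Minimum adjacent swaps = number of inversions (each swap of adjacent out-of-order elements removes one inversion and no swap can remove more).
Count inversions — for each element, later elements that are smaller:
24: 13, 17, 14, 4, 15, 9 → 6
13: 4, 9 → 2
17: 14, 4, 15, 9 → 4
14: 4, 9 → 2
4: none → 0
15: 9 → 1
9: none → 0
31: none → 0
Total inversions: 6 + 2 + 4 + 2 + 0 + 1 + 0 + 0 = 15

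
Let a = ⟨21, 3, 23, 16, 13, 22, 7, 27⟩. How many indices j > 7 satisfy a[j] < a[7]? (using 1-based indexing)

0

The element at index 7 is 7.
Elements after it: 27
None of them are smaller than 7.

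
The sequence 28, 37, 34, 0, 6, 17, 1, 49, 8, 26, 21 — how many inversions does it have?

29 inversions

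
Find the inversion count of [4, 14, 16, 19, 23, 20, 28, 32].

1 out-of-order pair

For each element, count later entries that are smaller:
4 → none → 0
14 → none → 0
16 → none → 0
19 → none → 0
23 → 20 → 1
20 → none → 0
28 → none → 0
32 → none → 0
Sum: 0 + 0 + 0 + 0 + 1 + 0 + 0 + 0 = 1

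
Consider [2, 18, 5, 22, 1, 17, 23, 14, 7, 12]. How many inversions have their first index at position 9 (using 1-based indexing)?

The element at index 9 is 7.
Elements after it: 12
None of them are smaller than 7.

0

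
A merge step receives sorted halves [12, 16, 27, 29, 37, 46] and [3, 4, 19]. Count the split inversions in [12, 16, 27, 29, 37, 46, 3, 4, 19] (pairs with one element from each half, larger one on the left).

Take each right-half value and tally the left-half values above it:
r = 3: 12, 16, 27, 29, 37, 46 → 6
r = 4: 12, 16, 27, 29, 37, 46 → 6
r = 19: 27, 29, 37, 46 → 4
Cross-inversions: 6 + 6 + 4 = 16

16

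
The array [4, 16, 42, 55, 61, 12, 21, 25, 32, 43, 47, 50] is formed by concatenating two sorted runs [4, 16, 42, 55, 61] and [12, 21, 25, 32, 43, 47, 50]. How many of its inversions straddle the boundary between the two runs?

For each element r of the right run, count left-run elements greater than r:
r = 12: 16, 42, 55, 61 → 4
r = 21: 42, 55, 61 → 3
r = 25: 42, 55, 61 → 3
r = 32: 42, 55, 61 → 3
r = 43: 55, 61 → 2
r = 47: 55, 61 → 2
r = 50: 55, 61 → 2
Cross-inversions: 4 + 3 + 3 + 3 + 2 + 2 + 2 = 19

Cross-inversions: 19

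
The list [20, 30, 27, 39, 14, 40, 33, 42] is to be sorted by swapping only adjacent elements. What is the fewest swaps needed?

There are 7 adjacent swaps.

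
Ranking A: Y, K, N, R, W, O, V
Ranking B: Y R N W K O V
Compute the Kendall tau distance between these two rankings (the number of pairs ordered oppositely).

4 discordant pairs

Assign each item its position (1..7) in the first ordering, then rewrite the second ordering as that position sequence:
positions: Y→1, K→2, N→3, R→4, W→5, O→6, V→7
second ordering as positions: [1, 4, 3, 5, 2, 6, 7]
Discordant pairs = inversions in this position sequence.
1: 0
4: 3, 2 → 2
3: 2 → 1
5: 2 → 1
2: 0
6: 0
7: 0
Total: 0 + 2 + 1 + 1 + 0 + 0 + 0 = 4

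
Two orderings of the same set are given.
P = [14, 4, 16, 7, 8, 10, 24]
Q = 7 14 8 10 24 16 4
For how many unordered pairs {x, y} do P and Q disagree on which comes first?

10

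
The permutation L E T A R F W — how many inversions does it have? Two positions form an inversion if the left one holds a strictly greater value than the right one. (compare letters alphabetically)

8

Count, for each position, how many later elements it exceeds:
L: 3
E: 1
T: 3
A: 0
R: 1
F: 0
W: 0
Sum: 3 + 1 + 3 + 0 + 1 + 0 + 0 = 8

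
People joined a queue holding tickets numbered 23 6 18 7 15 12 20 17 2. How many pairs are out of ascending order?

Element-by-element contributions:
23: 8
6: 1
18: 5
7: 1
15: 2
12: 1
20: 2
17: 1
2: 0
Sum: 8 + 1 + 5 + 1 + 2 + 1 + 2 + 1 + 0 = 21

21 out-of-order pairs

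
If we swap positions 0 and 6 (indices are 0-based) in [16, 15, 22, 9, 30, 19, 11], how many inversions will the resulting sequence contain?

8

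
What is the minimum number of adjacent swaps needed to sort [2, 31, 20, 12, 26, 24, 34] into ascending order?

The minimum number of adjacent swaps to sort an array equals its inversion count, since every such swap removes exactly one inversion.
Count inversions — for each element, later elements that are smaller:
2: none → 0
31: 20, 12, 26, 24 → 4
20: 12 → 1
12: none → 0
26: 24 → 1
24: none → 0
34: none → 0
Total inversions: 0 + 4 + 1 + 0 + 1 + 0 + 0 = 6

Adjacent swaps: 6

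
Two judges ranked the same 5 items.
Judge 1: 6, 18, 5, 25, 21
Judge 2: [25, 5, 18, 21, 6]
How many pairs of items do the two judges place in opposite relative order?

7 discordant pairs

Assign each item its position (1..5) in the first ordering, then rewrite the second ordering as that position sequence:
positions: 6→1, 18→2, 5→3, 25→4, 21→5
second ordering as positions: [4, 3, 2, 5, 1]
Discordant pairs = inversions in this position sequence.
4: 3, 2, 1 → 3
3: 2, 1 → 2
2: 1 → 1
5: 1 → 1
1: 0
Total: 3 + 2 + 1 + 1 + 0 = 7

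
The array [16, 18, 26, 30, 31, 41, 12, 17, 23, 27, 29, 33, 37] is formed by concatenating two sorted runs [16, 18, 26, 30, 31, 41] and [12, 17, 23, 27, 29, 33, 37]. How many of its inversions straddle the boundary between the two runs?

23 cross-inversions

Count, for every r in R, how many entries of L exceed r:
r = 12: 16, 18, 26, 30, 31, 41 → 6
r = 17: 18, 26, 30, 31, 41 → 5
r = 23: 26, 30, 31, 41 → 4
r = 27: 30, 31, 41 → 3
r = 29: 30, 31, 41 → 3
r = 33: 41 → 1
r = 37: 41 → 1
Cross-inversions: 6 + 5 + 4 + 3 + 3 + 1 + 1 = 23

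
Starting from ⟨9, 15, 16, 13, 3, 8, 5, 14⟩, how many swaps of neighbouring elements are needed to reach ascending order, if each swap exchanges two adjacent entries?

Minimum adjacent swaps = number of inversions (each swap of adjacent out-of-order elements removes one inversion and no swap can remove more).
Count inversions — for each element, later elements that are smaller:
9: 3, 8, 5 → 3
15: 13, 3, 8, 5, 14 → 5
16: 13, 3, 8, 5, 14 → 5
13: 3, 8, 5 → 3
3: none → 0
8: 5 → 1
5: none → 0
14: none → 0
Total inversions: 3 + 5 + 5 + 3 + 0 + 1 + 0 + 0 = 17

17 adjacent swaps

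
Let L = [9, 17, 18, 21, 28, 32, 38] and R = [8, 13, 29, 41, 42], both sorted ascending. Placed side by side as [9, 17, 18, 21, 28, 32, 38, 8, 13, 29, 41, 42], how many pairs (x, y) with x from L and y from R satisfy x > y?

15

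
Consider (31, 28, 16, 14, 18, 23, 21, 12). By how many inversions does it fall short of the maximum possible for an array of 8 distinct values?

Maximum inversions for 8 distinct elements is C(8, 2) = 8·7/2 = 28.
Current inversions — for each element, count later smaller elements:
31: 7
28: 6
16: 2
14: 1
18: 1
23: 2
21: 1
12: 0
Current total: 7 + 6 + 2 + 1 + 1 + 2 + 1 + 0 = 20
Shortfall: 28 − 20 = 8

8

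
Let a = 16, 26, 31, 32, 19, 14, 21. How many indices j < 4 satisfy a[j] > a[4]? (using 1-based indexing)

0

The element at index 4 is 32.
Elements before it: 16, 26, 31
None of them are larger than 32.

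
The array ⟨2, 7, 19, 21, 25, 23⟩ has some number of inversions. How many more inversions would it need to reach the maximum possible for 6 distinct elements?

Maximum inversions for 6 distinct elements is C(6, 2) = 6·5/2 = 15.
Current inversions — for each element, count later smaller elements:
2: 0
7: 0
19: 0
21: 0
25: 1
23: 0
Current total: 0 + 0 + 0 + 0 + 1 + 0 = 1
Shortfall: 15 − 1 = 14

14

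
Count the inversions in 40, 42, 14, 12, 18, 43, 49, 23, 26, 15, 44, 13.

33 out-of-order pairs

Element-by-element contributions:
40: 7
42: 7
14: 2
12: 0
18: 2
43: 4
49: 5
23: 2
26: 2
15: 1
44: 1
13: 0
Sum: 7 + 7 + 2 + 0 + 2 + 4 + 5 + 2 + 2 + 1 + 1 + 0 = 33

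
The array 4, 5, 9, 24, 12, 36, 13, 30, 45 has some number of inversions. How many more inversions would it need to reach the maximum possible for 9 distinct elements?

32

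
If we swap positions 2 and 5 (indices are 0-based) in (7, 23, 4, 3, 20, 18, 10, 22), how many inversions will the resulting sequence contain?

13 inversions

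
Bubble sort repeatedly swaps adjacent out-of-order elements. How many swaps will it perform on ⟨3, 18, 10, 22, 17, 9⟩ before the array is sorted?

7

Minimum adjacent swaps = number of inversions (each swap of adjacent out-of-order elements removes one inversion and no swap can remove more).
Count inversions — for each element, later elements that are smaller:
3: none → 0
18: 10, 17, 9 → 3
10: 9 → 1
22: 17, 9 → 2
17: 9 → 1
9: none → 0
Total inversions: 0 + 3 + 1 + 2 + 1 + 0 = 7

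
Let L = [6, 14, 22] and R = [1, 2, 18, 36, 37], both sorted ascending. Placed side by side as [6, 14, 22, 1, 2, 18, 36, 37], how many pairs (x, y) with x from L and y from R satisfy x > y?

For each element r of the right run, count left-run elements greater than r:
r = 1: 6, 14, 22 → 3
r = 2: 6, 14, 22 → 3
r = 18: 22 → 1
r = 36: none → 0
r = 37: none → 0
Cross-inversions: 3 + 3 + 1 + 0 + 0 = 7

7 cross-inversions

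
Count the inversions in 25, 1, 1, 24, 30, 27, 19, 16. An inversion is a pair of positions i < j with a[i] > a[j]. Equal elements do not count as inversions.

Count, for each position, how many later elements it exceeds:
25: 5
1: 0
1: 0
24: 2
30: 3
27: 2
19: 1
16: 0
Sum: 5 + 0 + 0 + 2 + 3 + 2 + 1 + 0 = 13

13 inversions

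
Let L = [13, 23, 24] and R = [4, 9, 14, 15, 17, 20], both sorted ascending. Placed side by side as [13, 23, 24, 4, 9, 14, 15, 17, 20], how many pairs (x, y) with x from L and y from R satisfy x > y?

For each element r of the right run, count left-run elements greater than r:
r = 4: 13, 23, 24 → 3
r = 9: 13, 23, 24 → 3
r = 14: 23, 24 → 2
r = 15: 23, 24 → 2
r = 17: 23, 24 → 2
r = 20: 23, 24 → 2
Cross-inversions: 3 + 3 + 2 + 2 + 2 + 2 = 14

14 split inversions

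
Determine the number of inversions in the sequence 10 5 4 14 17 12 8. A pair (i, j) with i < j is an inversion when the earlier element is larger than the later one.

Inversion pairs (indices are 0-based):
(0,1): 10 > 5
(0,2): 10 > 4
(0,6): 10 > 8
(1,2): 5 > 4
(3,5): 14 > 12
(3,6): 14 > 8
(4,5): 17 > 12
(4,6): 17 > 8
(5,6): 12 > 8
That's 9 pairs.

9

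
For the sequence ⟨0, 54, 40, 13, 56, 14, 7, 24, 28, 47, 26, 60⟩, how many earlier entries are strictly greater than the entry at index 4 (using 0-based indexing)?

The element at index 4 is 56.
Elements before it: 0, 54, 40, 13
None of them are larger than 56.

0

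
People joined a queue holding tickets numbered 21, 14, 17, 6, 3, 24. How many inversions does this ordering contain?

Out-of-order index pairs (0-indexed):
(0,1): 21 > 14
(0,2): 21 > 17
(0,3): 21 > 6
(0,4): 21 > 3
(1,3): 14 > 6
(1,4): 14 > 3
(2,3): 17 > 6
(2,4): 17 > 3
(3,4): 6 > 3
That's 9 pairs.

9 inversions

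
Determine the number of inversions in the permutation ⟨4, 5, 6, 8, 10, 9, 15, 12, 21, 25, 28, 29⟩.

2 out-of-order pairs

Element-by-element contributions:
4: 0
5: 0
6: 0
8: 0
10: 1
9: 0
15: 1
12: 0
21: 0
25: 0
28: 0
29: 0
Sum: 0 + 0 + 0 + 0 + 1 + 0 + 1 + 0 + 0 + 0 + 0 + 0 = 2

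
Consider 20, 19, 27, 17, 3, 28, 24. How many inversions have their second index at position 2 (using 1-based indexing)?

1 such element

The element at index 2 is 19.
Elements before it: 20
Those larger than 19: 20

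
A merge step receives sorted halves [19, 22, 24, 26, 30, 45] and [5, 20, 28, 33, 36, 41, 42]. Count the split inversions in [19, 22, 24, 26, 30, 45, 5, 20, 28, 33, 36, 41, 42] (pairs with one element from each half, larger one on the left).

17

Count, for every r in R, how many entries of L exceed r:
r = 5: 19, 22, 24, 26, 30, 45 → 6
r = 20: 22, 24, 26, 30, 45 → 5
r = 28: 30, 45 → 2
r = 33: 45 → 1
r = 36: 45 → 1
r = 41: 45 → 1
r = 42: 45 → 1
Cross-inversions: 6 + 5 + 2 + 1 + 1 + 1 + 1 = 17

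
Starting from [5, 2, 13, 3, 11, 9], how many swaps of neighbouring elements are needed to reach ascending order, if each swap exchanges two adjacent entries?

6

Each adjacent swap fixes exactly one inversion, so the minimum swap count equals the number of inversions.
Count inversions — for each element, later elements that are smaller:
5: 2, 3 → 2
2: none → 0
13: 3, 11, 9 → 3
3: none → 0
11: 9 → 1
9: none → 0
Total inversions: 2 + 0 + 3 + 0 + 1 + 0 = 6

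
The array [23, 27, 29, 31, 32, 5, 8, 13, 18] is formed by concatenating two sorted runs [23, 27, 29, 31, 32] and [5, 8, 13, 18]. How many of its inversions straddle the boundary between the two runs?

Count, for every r in R, how many entries of L exceed r:
r = 5: 23, 27, 29, 31, 32 → 5
r = 8: 23, 27, 29, 31, 32 → 5
r = 13: 23, 27, 29, 31, 32 → 5
r = 18: 23, 27, 29, 31, 32 → 5
Cross-inversions: 5 + 5 + 5 + 5 = 20

20 split inversions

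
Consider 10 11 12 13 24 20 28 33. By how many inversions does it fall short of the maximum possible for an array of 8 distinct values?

27 inversions short

Maximum inversions for 8 distinct elements is C(8, 2) = 8·7/2 = 28.
Current inversions — for each element, count later smaller elements:
10: 0
11: 0
12: 0
13: 0
24: 1
20: 0
28: 0
33: 0
Current total: 0 + 0 + 0 + 0 + 1 + 0 + 0 + 0 = 1
Shortfall: 28 − 1 = 27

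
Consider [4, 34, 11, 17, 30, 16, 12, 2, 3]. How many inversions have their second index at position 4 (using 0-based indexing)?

1 such element

The element at index 4 is 30.
Elements before it: 4, 34, 11, 17
Those larger than 30: 34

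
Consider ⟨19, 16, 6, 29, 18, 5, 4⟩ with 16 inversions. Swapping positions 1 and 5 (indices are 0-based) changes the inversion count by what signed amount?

-3

Positions 1 and 5 hold 16 and 5; after swapping, the array is [19, 5, 6, 29, 18, 16, 4].
Element-by-element contributions:
19: 5
5: 1
6: 1
29: 3
18: 2
16: 1
4: 0
Sum: 5 + 1 + 1 + 3 + 2 + 1 + 0 = 13
Change: 13 − 16 = -3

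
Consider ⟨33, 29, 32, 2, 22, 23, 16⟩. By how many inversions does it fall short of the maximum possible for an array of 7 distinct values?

Maximum inversions for 7 distinct elements is C(7, 2) = 7·6/2 = 21.
Current inversions — for each element, count later smaller elements:
33: 6
29: 4
32: 4
2: 0
22: 1
23: 1
16: 0
Current total: 6 + 4 + 4 + 0 + 1 + 1 + 0 = 16
Shortfall: 21 − 16 = 5

5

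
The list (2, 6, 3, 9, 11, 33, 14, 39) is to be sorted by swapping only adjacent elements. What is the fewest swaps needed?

2 adjacent swaps

Minimum adjacent swaps = number of inversions (each swap of adjacent out-of-order elements removes one inversion and no swap can remove more).
Count inversions — for each element, later elements that are smaller:
2: none → 0
6: 3 → 1
3: none → 0
9: none → 0
11: none → 0
33: 14 → 1
14: none → 0
39: none → 0
Total inversions: 0 + 1 + 0 + 0 + 0 + 1 + 0 + 0 = 2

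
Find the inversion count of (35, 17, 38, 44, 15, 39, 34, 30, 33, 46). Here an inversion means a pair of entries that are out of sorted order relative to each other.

Inversions: 20

For each element, count later entries that are smaller:
35 → 17, 15, 34, 30, 33 → 5
17 → 15 → 1
38 → 15, 34, 30, 33 → 4
44 → 15, 39, 34, 30, 33 → 5
15 → none → 0
39 → 34, 30, 33 → 3
34 → 30, 33 → 2
30 → none → 0
33 → none → 0
46 → none → 0
Sum: 5 + 1 + 4 + 5 + 0 + 3 + 2 + 0 + 0 + 0 = 20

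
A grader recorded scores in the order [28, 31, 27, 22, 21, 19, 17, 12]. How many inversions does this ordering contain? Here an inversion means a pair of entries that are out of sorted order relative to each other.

27

Sweep left to right; for each value list the smaller values that follow it:
28 → 27, 22, 21, 19, 17, 12 → 6
31 → 27, 22, 21, 19, 17, 12 → 6
27 → 22, 21, 19, 17, 12 → 5
22 → 21, 19, 17, 12 → 4
21 → 19, 17, 12 → 3
19 → 17, 12 → 2
17 → 12 → 1
12 → none → 0
Sum: 6 + 6 + 5 + 4 + 3 + 2 + 1 + 0 = 27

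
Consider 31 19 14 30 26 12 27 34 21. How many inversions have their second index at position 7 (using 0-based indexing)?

0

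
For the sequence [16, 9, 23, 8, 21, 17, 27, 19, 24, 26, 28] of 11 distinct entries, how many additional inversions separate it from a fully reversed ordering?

Maximum inversions for 11 distinct elements is C(11, 2) = 11·10/2 = 55.
Current inversions — for each element, count later smaller elements:
16: 2
9: 1
23: 4
8: 0
21: 2
17: 0
27: 3
19: 0
24: 0
26: 0
28: 0
Current total: 2 + 1 + 4 + 0 + 2 + 0 + 3 + 0 + 0 + 0 + 0 = 12
Shortfall: 55 − 12 = 43

43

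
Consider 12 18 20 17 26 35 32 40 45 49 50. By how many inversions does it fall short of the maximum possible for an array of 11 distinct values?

52

Maximum inversions for 11 distinct elements is C(11, 2) = 11·10/2 = 55.
Current inversions — for each element, count later smaller elements:
12: 0
18: 1
20: 1
17: 0
26: 0
35: 1
32: 0
40: 0
45: 0
49: 0
50: 0
Current total: 0 + 1 + 1 + 0 + 0 + 1 + 0 + 0 + 0 + 0 + 0 = 3
Shortfall: 55 − 3 = 52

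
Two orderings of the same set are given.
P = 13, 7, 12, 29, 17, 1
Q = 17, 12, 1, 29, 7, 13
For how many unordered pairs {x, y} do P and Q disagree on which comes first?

12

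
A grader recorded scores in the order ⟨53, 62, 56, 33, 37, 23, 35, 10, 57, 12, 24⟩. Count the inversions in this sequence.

39

Count, for each position, how many later elements it exceeds:
53: 7
62: 9
56: 7
33: 4
37: 5
23: 2
35: 3
10: 0
57: 2
12: 0
24: 0
Sum: 7 + 9 + 7 + 4 + 5 + 2 + 3 + 0 + 2 + 0 + 0 = 39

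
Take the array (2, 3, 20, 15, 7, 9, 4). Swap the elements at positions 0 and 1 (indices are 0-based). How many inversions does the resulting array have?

Positions 0 and 1 hold 2 and 3; after swapping, the array is [3, 2, 20, 15, 7, 9, 4].
For each element, count later entries that are smaller:
3: 1
2: 0
20: 4
15: 3
7: 1
9: 1
4: 0
Sum: 1 + 0 + 4 + 3 + 1 + 1 + 0 = 10

10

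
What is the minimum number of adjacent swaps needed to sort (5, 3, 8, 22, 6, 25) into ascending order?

There are 3 swaps.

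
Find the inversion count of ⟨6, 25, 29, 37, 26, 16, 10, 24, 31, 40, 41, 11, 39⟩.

For each element, count later entries that are smaller:
6: 0
25: 4
29: 5
37: 6
26: 4
16: 2
10: 0
24: 1
31: 1
40: 2
41: 2
11: 0
39: 0
Sum: 0 + 4 + 5 + 6 + 4 + 2 + 0 + 1 + 1 + 2 + 2 + 0 + 0 = 27

27 out-of-order pairs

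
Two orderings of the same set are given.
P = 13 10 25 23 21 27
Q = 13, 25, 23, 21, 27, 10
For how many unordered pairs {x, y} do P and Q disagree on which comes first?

Assign each item its position (1..6) in the first ordering, then rewrite the second ordering as that position sequence:
positions: 13→1, 10→2, 25→3, 23→4, 21→5, 27→6
second ordering as positions: [1, 3, 4, 5, 6, 2]
Discordant pairs = inversions in this position sequence.
1: 0
3: 2 → 1
4: 2 → 1
5: 2 → 1
6: 2 → 1
2: 0
Total: 0 + 1 + 1 + 1 + 1 + 0 = 4

4 disagreeing pairs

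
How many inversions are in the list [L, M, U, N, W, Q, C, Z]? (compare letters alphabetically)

9

Count, for each position, how many later elements it exceeds:
L → C → 1
M → C → 1
U → N, Q, C → 3
N → C → 1
W → Q, C → 2
Q → C → 1
C → none → 0
Z → none → 0
Sum: 1 + 1 + 3 + 1 + 2 + 1 + 0 + 0 = 9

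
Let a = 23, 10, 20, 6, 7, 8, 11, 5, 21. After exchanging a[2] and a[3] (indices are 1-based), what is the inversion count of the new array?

Inversions: 22

Positions 2 and 3 hold 10 and 20; after swapping, the array is [23, 20, 10, 6, 7, 8, 11, 5, 21].
For each element, count later entries that are smaller:
23: 8
20: 6
10: 4
6: 1
7: 1
8: 1
11: 1
5: 0
21: 0
Sum: 8 + 6 + 4 + 1 + 1 + 1 + 1 + 0 + 0 = 22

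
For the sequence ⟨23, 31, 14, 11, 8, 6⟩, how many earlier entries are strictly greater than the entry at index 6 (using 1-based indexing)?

The element at index 6 is 6.
Elements before it: 23, 31, 14, 11, 8
Those larger than 6: 23, 31, 14, 11, 8

5 such elements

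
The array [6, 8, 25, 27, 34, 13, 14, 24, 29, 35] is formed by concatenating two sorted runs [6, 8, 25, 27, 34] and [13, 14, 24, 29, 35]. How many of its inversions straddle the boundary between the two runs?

10

For each element r of the right run, count left-run elements greater than r:
r = 13: 25, 27, 34 → 3
r = 14: 25, 27, 34 → 3
r = 24: 25, 27, 34 → 3
r = 29: 34 → 1
r = 35: none → 0
Cross-inversions: 3 + 3 + 3 + 1 + 0 = 10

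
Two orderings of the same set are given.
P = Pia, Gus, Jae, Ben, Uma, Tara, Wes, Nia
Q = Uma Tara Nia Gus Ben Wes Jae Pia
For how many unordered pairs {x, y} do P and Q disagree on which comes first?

Assign each item its position (1..8) in the first ordering, then rewrite the second ordering as that position sequence:
positions: Pia→1, Gus→2, Jae→3, Ben→4, Uma→5, Tara→6, Wes→7, Nia→8
second ordering as positions: [5, 6, 8, 2, 4, 7, 3, 1]
Discordant pairs = inversions in this position sequence.
5: 2, 4, 3, 1 → 4
6: 2, 4, 3, 1 → 4
8: 2, 4, 7, 3, 1 → 5
2: 1 → 1
4: 3, 1 → 2
7: 3, 1 → 2
3: 1 → 1
1: 0
Total: 4 + 4 + 5 + 1 + 2 + 2 + 1 + 0 = 19

19 disagreeing pairs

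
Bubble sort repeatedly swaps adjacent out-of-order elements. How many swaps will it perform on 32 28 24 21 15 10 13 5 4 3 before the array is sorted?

The minimum number of adjacent swaps to sort an array equals its inversion count, since every such swap removes exactly one inversion.
Count inversions — for each element, later elements that are smaller:
32: 28, 24, 21, 15, 10, 13, 5, 4, 3 → 9
28: 24, 21, 15, 10, 13, 5, 4, 3 → 8
24: 21, 15, 10, 13, 5, 4, 3 → 7
21: 15, 10, 13, 5, 4, 3 → 6
15: 10, 13, 5, 4, 3 → 5
10: 5, 4, 3 → 3
13: 5, 4, 3 → 3
5: 4, 3 → 2
4: 3 → 1
3: none → 0
Total inversions: 9 + 8 + 7 + 6 + 5 + 3 + 3 + 2 + 1 + 0 = 44

Swaps: 44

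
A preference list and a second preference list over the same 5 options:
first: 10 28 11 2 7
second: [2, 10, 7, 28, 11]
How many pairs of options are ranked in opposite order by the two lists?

Assign each item its position (1..5) in the first ordering, then rewrite the second ordering as that position sequence:
positions: 10→1, 28→2, 11→3, 2→4, 7→5
second ordering as positions: [4, 1, 5, 2, 3]
Discordant pairs = inversions in this position sequence.
4: 1, 2, 3 → 3
1: 0
5: 2, 3 → 2
2: 0
3: 0
Total: 3 + 0 + 2 + 0 + 0 = 5

5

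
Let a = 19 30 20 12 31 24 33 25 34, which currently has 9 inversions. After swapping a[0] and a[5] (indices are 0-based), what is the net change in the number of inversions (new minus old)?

+3

Positions 0 and 5 hold 19 and 24; after swapping, the array is [24, 30, 20, 12, 31, 19, 33, 25, 34].
Sweep left to right; for each value list the smaller values that follow it:
24: 3
30: 4
20: 2
12: 0
31: 2
19: 0
33: 1
25: 0
34: 0
Sum: 3 + 4 + 2 + 0 + 2 + 0 + 1 + 0 + 0 = 12
Change: 12 − 9 = +3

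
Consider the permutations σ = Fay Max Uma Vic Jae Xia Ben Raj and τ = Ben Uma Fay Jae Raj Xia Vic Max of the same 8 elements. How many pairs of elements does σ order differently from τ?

16 discordant pairs

Assign each item its position (1..8) in the first ordering, then rewrite the second ordering as that position sequence:
positions: Fay→1, Max→2, Uma→3, Vic→4, Jae→5, Xia→6, Ben→7, Raj→8
second ordering as positions: [7, 3, 1, 5, 8, 6, 4, 2]
Discordant pairs = inversions in this position sequence.
7: 3, 1, 5, 6, 4, 2 → 6
3: 1, 2 → 2
1: 0
5: 4, 2 → 2
8: 6, 4, 2 → 3
6: 4, 2 → 2
4: 2 → 1
2: 0
Total: 6 + 2 + 0 + 2 + 3 + 2 + 1 + 0 = 16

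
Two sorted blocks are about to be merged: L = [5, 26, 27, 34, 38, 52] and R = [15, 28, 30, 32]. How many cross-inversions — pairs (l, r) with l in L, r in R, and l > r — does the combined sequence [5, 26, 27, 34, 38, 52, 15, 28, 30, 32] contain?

For each element r of the right run, count left-run elements greater than r:
r = 15: 26, 27, 34, 38, 52 → 5
r = 28: 34, 38, 52 → 3
r = 30: 34, 38, 52 → 3
r = 32: 34, 38, 52 → 3
Cross-inversions: 5 + 3 + 3 + 3 = 14

14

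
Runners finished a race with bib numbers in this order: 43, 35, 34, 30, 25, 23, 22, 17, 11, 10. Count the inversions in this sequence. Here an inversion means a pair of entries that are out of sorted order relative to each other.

Sweep left to right; for each value list the smaller values that follow it:
43 → 35, 34, 30, 25, 23, 22, 17, 11, 10 → 9
35 → 34, 30, 25, 23, 22, 17, 11, 10 → 8
34 → 30, 25, 23, 22, 17, 11, 10 → 7
30 → 25, 23, 22, 17, 11, 10 → 6
25 → 23, 22, 17, 11, 10 → 5
23 → 22, 17, 11, 10 → 4
22 → 17, 11, 10 → 3
17 → 11, 10 → 2
11 → 10 → 1
10 → none → 0
Sum: 9 + 8 + 7 + 6 + 5 + 4 + 3 + 2 + 1 + 0 = 45

45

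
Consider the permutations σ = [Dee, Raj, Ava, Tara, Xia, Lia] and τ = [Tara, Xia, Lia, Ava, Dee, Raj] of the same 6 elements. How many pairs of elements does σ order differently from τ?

11 discordant pairs

Assign each item its position (1..6) in the first ordering, then rewrite the second ordering as that position sequence:
positions: Dee→1, Raj→2, Ava→3, Tara→4, Xia→5, Lia→6
second ordering as positions: [4, 5, 6, 3, 1, 2]
Discordant pairs = inversions in this position sequence.
4: 3, 1, 2 → 3
5: 3, 1, 2 → 3
6: 3, 1, 2 → 3
3: 1, 2 → 2
1: 0
2: 0
Total: 3 + 3 + 3 + 2 + 0 + 0 = 11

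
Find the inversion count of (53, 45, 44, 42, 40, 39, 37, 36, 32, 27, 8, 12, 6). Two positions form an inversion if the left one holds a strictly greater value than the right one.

There are 77 out-of-order pairs.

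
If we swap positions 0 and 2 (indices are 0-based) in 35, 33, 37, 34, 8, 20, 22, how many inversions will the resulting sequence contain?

16 inversions

Positions 0 and 2 hold 35 and 37; after swapping, the array is [37, 33, 35, 34, 8, 20, 22].
For each element, count later entries that are smaller:
37 → 33, 35, 34, 8, 20, 22 → 6
33 → 8, 20, 22 → 3
35 → 34, 8, 20, 22 → 4
34 → 8, 20, 22 → 3
8 → none → 0
20 → none → 0
22 → none → 0
Sum: 6 + 3 + 4 + 3 + 0 + 0 + 0 = 16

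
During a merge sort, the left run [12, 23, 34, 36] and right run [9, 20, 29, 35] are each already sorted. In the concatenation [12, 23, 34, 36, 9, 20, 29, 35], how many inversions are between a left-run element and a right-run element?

10 cross-inversions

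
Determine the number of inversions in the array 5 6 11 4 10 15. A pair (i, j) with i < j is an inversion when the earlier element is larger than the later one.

Out-of-order index pairs (0-indexed):
(0,3): 5 > 4
(1,3): 6 > 4
(2,3): 11 > 4
(2,4): 11 > 10
That's 4 pairs.

There are 4 inversions.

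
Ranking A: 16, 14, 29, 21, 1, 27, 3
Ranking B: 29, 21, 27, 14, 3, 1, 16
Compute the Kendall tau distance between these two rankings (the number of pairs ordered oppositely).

Assign each item its position (1..7) in the first ordering, then rewrite the second ordering as that position sequence:
positions: 16→1, 14→2, 29→3, 21→4, 1→5, 27→6, 3→7
second ordering as positions: [3, 4, 6, 2, 7, 5, 1]
Discordant pairs = inversions in this position sequence.
3: 2, 1 → 2
4: 2, 1 → 2
6: 2, 5, 1 → 3
2: 1 → 1
7: 5, 1 → 2
5: 1 → 1
1: 0
Total: 2 + 2 + 3 + 1 + 2 + 1 + 0 = 11

There are 11 discordant pairs.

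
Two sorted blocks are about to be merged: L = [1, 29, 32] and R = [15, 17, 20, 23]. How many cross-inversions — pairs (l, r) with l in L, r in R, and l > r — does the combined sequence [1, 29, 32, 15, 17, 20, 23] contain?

8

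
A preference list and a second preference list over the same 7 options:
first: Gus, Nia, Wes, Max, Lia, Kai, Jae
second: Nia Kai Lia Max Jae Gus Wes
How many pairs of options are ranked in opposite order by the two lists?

Assign each item its position (1..7) in the first ordering, then rewrite the second ordering as that position sequence:
positions: Gus→1, Nia→2, Wes→3, Max→4, Lia→5, Kai→6, Jae→7
second ordering as positions: [2, 6, 5, 4, 7, 1, 3]
Discordant pairs = inversions in this position sequence.
2: 1 → 1
6: 5, 4, 1, 3 → 4
5: 4, 1, 3 → 3
4: 1, 3 → 2
7: 1, 3 → 2
1: 0
3: 0
Total: 1 + 4 + 3 + 2 + 2 + 0 + 0 = 12

12 pairs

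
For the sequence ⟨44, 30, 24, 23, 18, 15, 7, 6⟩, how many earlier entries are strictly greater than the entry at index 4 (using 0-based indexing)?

The element at index 4 is 18.
Elements before it: 44, 30, 24, 23
Those larger than 18: 44, 30, 24, 23

4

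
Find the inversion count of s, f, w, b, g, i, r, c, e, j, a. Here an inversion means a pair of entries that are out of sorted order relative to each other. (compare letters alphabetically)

Count, for each position, how many later elements it exceeds:
s: 9
f: 4
w: 8
b: 1
g: 3
i: 3
r: 4
c: 1
e: 1
j: 1
a: 0
Sum: 9 + 4 + 8 + 1 + 3 + 3 + 4 + 1 + 1 + 1 + 0 = 35

35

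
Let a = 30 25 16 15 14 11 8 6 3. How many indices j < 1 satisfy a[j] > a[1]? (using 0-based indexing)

1

The element at index 1 is 25.
Elements before it: 30
Those larger than 25: 30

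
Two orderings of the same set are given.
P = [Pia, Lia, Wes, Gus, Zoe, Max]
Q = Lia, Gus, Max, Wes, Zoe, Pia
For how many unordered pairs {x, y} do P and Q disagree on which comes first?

Disagreeing pairs: 8

Assign each item its position (1..6) in the first ordering, then rewrite the second ordering as that position sequence:
positions: Pia→1, Lia→2, Wes→3, Gus→4, Zoe→5, Max→6
second ordering as positions: [2, 4, 6, 3, 5, 1]
Discordant pairs = inversions in this position sequence.
2: 1 → 1
4: 3, 1 → 2
6: 3, 5, 1 → 3
3: 1 → 1
5: 1 → 1
1: 0
Total: 1 + 2 + 3 + 1 + 1 + 0 = 8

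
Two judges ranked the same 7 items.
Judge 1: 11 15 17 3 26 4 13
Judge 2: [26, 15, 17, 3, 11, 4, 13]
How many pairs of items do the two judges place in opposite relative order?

Assign each item its position (1..7) in the first ordering, then rewrite the second ordering as that position sequence:
positions: 11→1, 15→2, 17→3, 3→4, 26→5, 4→6, 13→7
second ordering as positions: [5, 2, 3, 4, 1, 6, 7]
Discordant pairs = inversions in this position sequence.
5: 2, 3, 4, 1 → 4
2: 1 → 1
3: 1 → 1
4: 1 → 1
1: 0
6: 0
7: 0
Total: 4 + 1 + 1 + 1 + 0 + 0 + 0 = 7

7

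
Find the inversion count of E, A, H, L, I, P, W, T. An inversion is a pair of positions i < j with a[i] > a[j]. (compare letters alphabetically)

There are 3 inversions.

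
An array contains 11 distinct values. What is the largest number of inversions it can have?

Inversions: 55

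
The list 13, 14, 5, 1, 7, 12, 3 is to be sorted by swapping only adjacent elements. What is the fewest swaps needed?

Minimum adjacent swaps = number of inversions (each swap of adjacent out-of-order elements removes one inversion and no swap can remove more).
Count inversions — for each element, later elements that are smaller:
13: 5, 1, 7, 12, 3 → 5
14: 5, 1, 7, 12, 3 → 5
5: 1, 3 → 2
1: none → 0
7: 3 → 1
12: 3 → 1
3: none → 0
Total inversions: 5 + 5 + 2 + 0 + 1 + 1 + 0 = 14

Adjacent swaps: 14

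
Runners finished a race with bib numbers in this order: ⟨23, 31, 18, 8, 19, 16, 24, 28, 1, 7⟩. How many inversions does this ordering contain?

Sweep left to right; for each value list the smaller values that follow it:
23: 6
31: 8
18: 4
8: 2
19: 3
16: 2
24: 2
28: 2
1: 0
7: 0
Sum: 6 + 8 + 4 + 2 + 3 + 2 + 2 + 2 + 0 + 0 = 29

Out-of-order pairs: 29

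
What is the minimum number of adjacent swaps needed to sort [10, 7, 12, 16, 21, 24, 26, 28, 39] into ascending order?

1 adjacent swap

The minimum number of adjacent swaps to sort an array equals its inversion count, since every such swap removes exactly one inversion.
Count inversions — for each element, later elements that are smaller:
10: 7 → 1
7: none → 0
12: none → 0
16: none → 0
21: none → 0
24: none → 0
26: none → 0
28: none → 0
39: none → 0
Total inversions: 1 + 0 + 0 + 0 + 0 + 0 + 0 + 0 + 0 = 1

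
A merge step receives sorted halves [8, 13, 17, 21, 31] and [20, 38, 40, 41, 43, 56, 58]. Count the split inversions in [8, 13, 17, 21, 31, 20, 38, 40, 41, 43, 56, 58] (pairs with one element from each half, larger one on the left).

There are 2 split inversions.

Count, for every r in R, how many entries of L exceed r:
r = 20: 21, 31 → 2
r = 38: none → 0
r = 40: none → 0
r = 41: none → 0
r = 43: none → 0
r = 56: none → 0
r = 58: none → 0
Cross-inversions: 2 + 0 + 0 + 0 + 0 + 0 + 0 = 2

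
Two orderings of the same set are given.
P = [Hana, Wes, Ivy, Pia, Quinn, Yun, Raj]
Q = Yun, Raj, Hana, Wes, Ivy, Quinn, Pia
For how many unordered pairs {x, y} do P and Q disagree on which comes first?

Assign each item its position (1..7) in the first ordering, then rewrite the second ordering as that position sequence:
positions: Hana→1, Wes→2, Ivy→3, Pia→4, Quinn→5, Yun→6, Raj→7
second ordering as positions: [6, 7, 1, 2, 3, 5, 4]
Discordant pairs = inversions in this position sequence.
6: 1, 2, 3, 5, 4 → 5
7: 1, 2, 3, 5, 4 → 5
1: 0
2: 0
3: 0
5: 4 → 1
4: 0
Total: 5 + 5 + 0 + 0 + 0 + 1 + 0 = 11

11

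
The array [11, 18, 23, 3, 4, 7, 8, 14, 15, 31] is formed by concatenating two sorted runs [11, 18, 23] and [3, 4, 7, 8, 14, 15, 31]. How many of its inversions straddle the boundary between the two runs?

Cross-inversions: 16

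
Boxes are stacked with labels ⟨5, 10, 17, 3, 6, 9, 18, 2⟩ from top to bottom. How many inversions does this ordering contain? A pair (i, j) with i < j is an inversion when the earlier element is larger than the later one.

14 out-of-order pairs

Sweep left to right; for each value list the smaller values that follow it:
5 → 3, 2 → 2
10 → 3, 6, 9, 2 → 4
17 → 3, 6, 9, 2 → 4
3 → 2 → 1
6 → 2 → 1
9 → 2 → 1
18 → 2 → 1
2 → none → 0
Sum: 2 + 4 + 4 + 1 + 1 + 1 + 1 + 0 = 14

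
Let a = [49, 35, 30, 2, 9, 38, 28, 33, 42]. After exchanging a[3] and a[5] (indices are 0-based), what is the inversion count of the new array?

Positions 3 and 5 hold 2 and 38; after swapping, the array is [49, 35, 30, 38, 9, 2, 28, 33, 42].
Count, for each position, how many later elements it exceeds:
49 → 35, 30, 38, 9, 2, 28, 33, 42 → 8
35 → 30, 9, 2, 28, 33 → 5
30 → 9, 2, 28 → 3
38 → 9, 2, 28, 33 → 4
9 → 2 → 1
2 → none → 0
28 → none → 0
33 → none → 0
42 → none → 0
Sum: 8 + 5 + 3 + 4 + 1 + 0 + 0 + 0 + 0 = 21

There are 21 inversions.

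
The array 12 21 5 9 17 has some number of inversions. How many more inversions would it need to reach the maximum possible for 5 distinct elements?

5 inversions short

Maximum inversions for 5 distinct elements is C(5, 2) = 5·4/2 = 10.
Current inversions — for each element, count later smaller elements:
12: 2
21: 3
5: 0
9: 0
17: 0
Current total: 2 + 3 + 0 + 0 + 0 = 5
Shortfall: 10 − 5 = 5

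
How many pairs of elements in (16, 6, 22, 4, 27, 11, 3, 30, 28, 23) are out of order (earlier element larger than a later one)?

There are 17 inversions.

Count, for each position, how many later elements it exceeds:
16: 4
6: 2
22: 3
4: 1
27: 3
11: 1
3: 0
30: 2
28: 1
23: 0
Sum: 4 + 2 + 3 + 1 + 3 + 1 + 0 + 2 + 1 + 0 = 17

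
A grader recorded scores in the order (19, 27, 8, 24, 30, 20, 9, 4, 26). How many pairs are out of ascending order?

There are 20 inversions.

For each element, count later entries that are smaller:
19: 3
27: 6
8: 1
24: 3
30: 4
20: 2
9: 1
4: 0
26: 0
Sum: 3 + 6 + 1 + 3 + 4 + 2 + 1 + 0 + 0 = 20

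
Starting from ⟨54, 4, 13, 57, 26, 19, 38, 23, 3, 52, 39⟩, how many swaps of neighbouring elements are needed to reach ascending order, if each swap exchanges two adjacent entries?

26 adjacent swaps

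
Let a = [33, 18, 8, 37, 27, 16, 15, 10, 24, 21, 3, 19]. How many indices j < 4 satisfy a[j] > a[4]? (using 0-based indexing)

2 such elements

The element at index 4 is 27.
Elements before it: 33, 18, 8, 37
Those larger than 27: 33, 37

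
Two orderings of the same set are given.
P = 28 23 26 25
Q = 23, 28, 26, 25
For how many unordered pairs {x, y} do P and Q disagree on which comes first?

Assign each item its position (1..4) in the first ordering, then rewrite the second ordering as that position sequence:
positions: 28→1, 23→2, 26→3, 25→4
second ordering as positions: [2, 1, 3, 4]
Discordant pairs = inversions in this position sequence.
2: 1 → 1
1: 0
3: 0
4: 0
Total: 1 + 0 + 0 + 0 = 1

Disagreeing pairs: 1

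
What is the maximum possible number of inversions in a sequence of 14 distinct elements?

There are 91 inversions.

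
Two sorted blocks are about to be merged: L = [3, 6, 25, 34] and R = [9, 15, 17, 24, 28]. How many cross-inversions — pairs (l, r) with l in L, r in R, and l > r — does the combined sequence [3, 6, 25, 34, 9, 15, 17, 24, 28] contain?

Split inversions: 9

Take each right-half value and tally the left-half values above it:
r = 9: 25, 34 → 2
r = 15: 25, 34 → 2
r = 17: 25, 34 → 2
r = 24: 25, 34 → 2
r = 28: 34 → 1
Cross-inversions: 2 + 2 + 2 + 2 + 1 = 9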